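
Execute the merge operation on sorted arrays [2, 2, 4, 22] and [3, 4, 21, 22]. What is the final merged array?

Merging process:

Compare 2 vs 3: take 2 from left. Merged: [2]
Compare 2 vs 3: take 2 from left. Merged: [2, 2]
Compare 4 vs 3: take 3 from right. Merged: [2, 2, 3]
Compare 4 vs 4: take 4 from left. Merged: [2, 2, 3, 4]
Compare 22 vs 4: take 4 from right. Merged: [2, 2, 3, 4, 4]
Compare 22 vs 21: take 21 from right. Merged: [2, 2, 3, 4, 4, 21]
Compare 22 vs 22: take 22 from left. Merged: [2, 2, 3, 4, 4, 21, 22]
Append remaining from right: [22]. Merged: [2, 2, 3, 4, 4, 21, 22, 22]

Final merged array: [2, 2, 3, 4, 4, 21, 22, 22]
Total comparisons: 7

The merged array is [2, 2, 3, 4, 4, 21, 22, 22], requiring 7 comparisons. The merge step runs in O(n) time where n is the total number of elements.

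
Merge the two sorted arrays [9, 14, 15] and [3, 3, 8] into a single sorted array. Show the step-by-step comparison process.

Merging process:

Compare 9 vs 3: take 3 from right. Merged: [3]
Compare 9 vs 3: take 3 from right. Merged: [3, 3]
Compare 9 vs 8: take 8 from right. Merged: [3, 3, 8]
Append remaining from left: [9, 14, 15]. Merged: [3, 3, 8, 9, 14, 15]

Final merged array: [3, 3, 8, 9, 14, 15]
Total comparisons: 3

The merged array is [3, 3, 8, 9, 14, 15], requiring 3 comparisons. The merge step runs in O(n) time where n is the total number of elements.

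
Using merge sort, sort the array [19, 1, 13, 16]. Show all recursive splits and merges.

Merge sort trace:

Split: [19, 1, 13, 16] -> [19, 1] and [13, 16]
  Split: [19, 1] -> [19] and [1]
  Merge: [19] + [1] -> [1, 19]
  Split: [13, 16] -> [13] and [16]
  Merge: [13] + [16] -> [13, 16]
Merge: [1, 19] + [13, 16] -> [1, 13, 16, 19]

Final sorted array: [1, 13, 16, 19]

The merge sort proceeds by recursively splitting the array and merging sorted halves.
After all merges, the sorted array is [1, 13, 16, 19].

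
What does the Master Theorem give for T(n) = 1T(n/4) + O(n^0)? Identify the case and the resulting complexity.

Master Theorem for T(n) = 1T(n/4) + O(n^0):

a = 1, b = 4, c = 0
log_b(a) = log_4(1) = 0.0000

Case 2: c = 0 = log_4(1) = 0.0000
T(n) = O(n^0 log n) = O(log n)

For T(n) = 1T(n/4) + O(n^0): log_4(1) = 0.0000. This is Case 2 of the Master Theorem (c = log_b(a), equal work at all levels), giving O(log n).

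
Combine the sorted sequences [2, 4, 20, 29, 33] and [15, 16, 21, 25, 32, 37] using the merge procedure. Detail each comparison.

Merging process:

Compare 2 vs 15: take 2 from left. Merged: [2]
Compare 4 vs 15: take 4 from left. Merged: [2, 4]
Compare 20 vs 15: take 15 from right. Merged: [2, 4, 15]
Compare 20 vs 16: take 16 from right. Merged: [2, 4, 15, 16]
Compare 20 vs 21: take 20 from left. Merged: [2, 4, 15, 16, 20]
Compare 29 vs 21: take 21 from right. Merged: [2, 4, 15, 16, 20, 21]
Compare 29 vs 25: take 25 from right. Merged: [2, 4, 15, 16, 20, 21, 25]
Compare 29 vs 32: take 29 from left. Merged: [2, 4, 15, 16, 20, 21, 25, 29]
Compare 33 vs 32: take 32 from right. Merged: [2, 4, 15, 16, 20, 21, 25, 29, 32]
Compare 33 vs 37: take 33 from left. Merged: [2, 4, 15, 16, 20, 21, 25, 29, 32, 33]
Append remaining from right: [37]. Merged: [2, 4, 15, 16, 20, 21, 25, 29, 32, 33, 37]

Final merged array: [2, 4, 15, 16, 20, 21, 25, 29, 32, 33, 37]
Total comparisons: 10

The merged array is [2, 4, 15, 16, 20, 21, 25, 29, 32, 33, 37], requiring 10 comparisons. The merge step runs in O(n) time where n is the total number of elements.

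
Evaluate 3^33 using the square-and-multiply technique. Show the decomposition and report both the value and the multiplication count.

Computing 3^33 by squaring (build up from 3^1; each line after the first costs one multiplication):

3^1 = 3
3^2 = (3^1)^2 = 3^2 = 9
3^4 = (3^2)^2 = 9^2 = 81
3^8 = (3^4)^2 = 81^2 = 6561
3^16 = (3^8)^2 = 6561^2 = 43046721
3^32 = (3^16)^2 = 43046721^2 = 1853020188851841
3^33 = 3 * 3^32 = 3 * 1853020188851841 = 5559060566555523

Result: 5559060566555523
Multiplications needed: 6 (6 lines after 3^1)

3^33 = 5559060566555523. Using exponentiation by squaring, this requires 6 multiplications. The key idea: if the exponent is even, square the half-power; if odd, multiply by the base once.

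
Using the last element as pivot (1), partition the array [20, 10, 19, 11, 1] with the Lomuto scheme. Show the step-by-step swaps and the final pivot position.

Lomuto partition with pivot = 1:

Initial array: [20, 10, 19, 11, 1]

arr[0]=20 > 1: no swap
arr[1]=10 > 1: no swap
arr[2]=19 > 1: no swap
arr[3]=11 > 1: no swap

Place pivot at position 0: [1, 10, 19, 11, 20]
Pivot position: 0

After partitioning with pivot 1, the array becomes [1, 10, 19, 11, 20]. The pivot is placed at index 0. All elements to the left of the pivot are <= 1, and all elements to the right are > 1.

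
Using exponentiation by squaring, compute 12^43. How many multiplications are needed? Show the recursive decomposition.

Computing 12^43 by squaring (build up from 12^1; each line after the first costs one multiplication):

12^1 = 12
12^2 = (12^1)^2 = 12^2 = 144
12^4 = (12^2)^2 = 144^2 = 20736
12^5 = 12 * 12^4 = 12 * 20736 = 248832
12^10 = (12^5)^2 = 248832^2 = 61917364224
12^20 = (12^10)^2 = 61917364224^2 = 3833759992447475122176
12^21 = 12 * 12^20 = 12 * 3833759992447475122176 = 46005119909369701466112
12^42 = (12^21)^2 = 46005119909369701466112^2 = 2116471057875484488839167999221661362284396544
12^43 = 12 * 12^42 = 12 * 2116471057875484488839167999221661362284396544 = 25397652694505813866070015990659936347412758528

Result: 25397652694505813866070015990659936347412758528
Multiplications needed: 8 (8 lines after 12^1)

12^43 = 25397652694505813866070015990659936347412758528. Using exponentiation by squaring, this requires 8 multiplications. The key idea: if the exponent is even, square the half-power; if odd, multiply by the base once.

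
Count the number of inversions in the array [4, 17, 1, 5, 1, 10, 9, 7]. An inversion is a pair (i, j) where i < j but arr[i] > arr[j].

Finding inversions in [4, 17, 1, 5, 1, 10, 9, 7]:

(0, 2): arr[0]=4 > arr[2]=1
(0, 4): arr[0]=4 > arr[4]=1
(1, 2): arr[1]=17 > arr[2]=1
(1, 3): arr[1]=17 > arr[3]=5
(1, 4): arr[1]=17 > arr[4]=1
(1, 5): arr[1]=17 > arr[5]=10
(1, 6): arr[1]=17 > arr[6]=9
(1, 7): arr[1]=17 > arr[7]=7
(3, 4): arr[3]=5 > arr[4]=1
(5, 6): arr[5]=10 > arr[6]=9
(5, 7): arr[5]=10 > arr[7]=7
(6, 7): arr[6]=9 > arr[7]=7

Total inversions: 12

The array has 12 inversion(s): (0,2), (0,4), (1,2), (1,3), (1,4), (1,5), (1,6), (1,7), (3,4), (5,6), (5,7), (6,7). Each pair (i,j) satisfies i < j and arr[i] > arr[j].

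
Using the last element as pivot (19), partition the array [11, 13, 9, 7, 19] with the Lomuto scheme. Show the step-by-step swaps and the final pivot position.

Lomuto partition with pivot = 19:

Initial array: [11, 13, 9, 7, 19]

arr[0]=11 <= 19: swap with position 0, array becomes [11, 13, 9, 7, 19]
arr[1]=13 <= 19: swap with position 1, array becomes [11, 13, 9, 7, 19]
arr[2]=9 <= 19: swap with position 2, array becomes [11, 13, 9, 7, 19]
arr[3]=7 <= 19: swap with position 3, array becomes [11, 13, 9, 7, 19]

Place pivot at position 4: [11, 13, 9, 7, 19]
Pivot position: 4

After partitioning with pivot 19, the array becomes [11, 13, 9, 7, 19]. The pivot is placed at index 4. All elements to the left of the pivot are <= 19, and all elements to the right are > 19.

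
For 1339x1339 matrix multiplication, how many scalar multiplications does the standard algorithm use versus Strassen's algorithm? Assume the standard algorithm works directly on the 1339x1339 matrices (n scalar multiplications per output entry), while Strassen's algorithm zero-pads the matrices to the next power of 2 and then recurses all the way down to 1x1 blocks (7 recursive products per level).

Matrix multiplication for 1339x1339 matrices:

Strassen's algorithm requires power-of-2 dimensions. Pad 1339x1339 to 2048x2048 (next power of 2).

Standard algorithm: 1339^3 = 2400721219 multiplications
Strassen's algorithm: 7^(log2(2048)) = 7^11 = 1977326743 multiplications
Savings: 2400721219 - 1977326743 = 423394476 multiplications

Standard: 2400721219 multiplications (1339^3). Strassen: 1977326743 multiplications (7^11, after padding to 2048x2048). Strassen reduces 8 recursive multiplications to 7 at each level.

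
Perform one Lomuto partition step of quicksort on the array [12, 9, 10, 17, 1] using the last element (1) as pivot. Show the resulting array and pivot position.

Lomuto partition with pivot = 1:

Initial array: [12, 9, 10, 17, 1]

arr[0]=12 > 1: no swap
arr[1]=9 > 1: no swap
arr[2]=10 > 1: no swap
arr[3]=17 > 1: no swap

Place pivot at position 0: [1, 9, 10, 17, 12]
Pivot position: 0

After partitioning with pivot 1, the array becomes [1, 9, 10, 17, 12]. The pivot is placed at index 0. All elements to the left of the pivot are <= 1, and all elements to the right are > 1.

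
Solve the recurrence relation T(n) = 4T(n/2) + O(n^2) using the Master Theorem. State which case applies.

Master Theorem for T(n) = 4T(n/2) + O(n^2):

a = 4, b = 2, c = 2
log_b(a) = log_2(4) = 2.0000

Case 2: c = 2 = log_2(4) = 2.0000
T(n) = O(n^2 log n) = O(n^2 log n)

For T(n) = 4T(n/2) + O(n^2): log_2(4) = 2.0000. This is Case 2 of the Master Theorem (c = log_b(a), equal work at all levels), giving O(n^2 log n).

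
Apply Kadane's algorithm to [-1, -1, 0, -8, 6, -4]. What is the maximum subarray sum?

Using Kadane's algorithm on [-1, -1, 0, -8, 6, -4]:

Scanning through the array:
Position 1 (value -1): max_ending_here = -1, max_so_far = -1
Position 2 (value 0): max_ending_here = 0, max_so_far = 0
Position 3 (value -8): max_ending_here = -8, max_so_far = 0
Position 4 (value 6): max_ending_here = 6, max_so_far = 6
Position 5 (value -4): max_ending_here = 2, max_so_far = 6

Maximum subarray: [6]
Maximum sum: 6

The maximum subarray is [6] with sum 6. This subarray runs from index 4 to index 4.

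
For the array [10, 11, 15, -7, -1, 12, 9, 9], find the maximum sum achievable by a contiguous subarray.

Using Kadane's algorithm on [10, 11, 15, -7, -1, 12, 9, 9]:

Scanning through the array:
Position 1 (value 11): max_ending_here = 21, max_so_far = 21
Position 2 (value 15): max_ending_here = 36, max_so_far = 36
Position 3 (value -7): max_ending_here = 29, max_so_far = 36
Position 4 (value -1): max_ending_here = 28, max_so_far = 36
Position 5 (value 12): max_ending_here = 40, max_so_far = 40
Position 6 (value 9): max_ending_here = 49, max_so_far = 49
Position 7 (value 9): max_ending_here = 58, max_so_far = 58

Maximum subarray: [10, 11, 15, -7, -1, 12, 9, 9]
Maximum sum: 58

The maximum subarray is [10, 11, 15, -7, -1, 12, 9, 9] with sum 58. This subarray runs from index 0 to index 7.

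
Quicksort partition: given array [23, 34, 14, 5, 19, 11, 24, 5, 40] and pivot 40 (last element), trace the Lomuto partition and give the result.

Lomuto partition with pivot = 40:

Initial array: [23, 34, 14, 5, 19, 11, 24, 5, 40]

arr[0]=23 <= 40: swap with position 0, array becomes [23, 34, 14, 5, 19, 11, 24, 5, 40]
arr[1]=34 <= 40: swap with position 1, array becomes [23, 34, 14, 5, 19, 11, 24, 5, 40]
arr[2]=14 <= 40: swap with position 2, array becomes [23, 34, 14, 5, 19, 11, 24, 5, 40]
arr[3]=5 <= 40: swap with position 3, array becomes [23, 34, 14, 5, 19, 11, 24, 5, 40]
arr[4]=19 <= 40: swap with position 4, array becomes [23, 34, 14, 5, 19, 11, 24, 5, 40]
arr[5]=11 <= 40: swap with position 5, array becomes [23, 34, 14, 5, 19, 11, 24, 5, 40]
arr[6]=24 <= 40: swap with position 6, array becomes [23, 34, 14, 5, 19, 11, 24, 5, 40]
arr[7]=5 <= 40: swap with position 7, array becomes [23, 34, 14, 5, 19, 11, 24, 5, 40]

Place pivot at position 8: [23, 34, 14, 5, 19, 11, 24, 5, 40]
Pivot position: 8

After partitioning with pivot 40, the array becomes [23, 34, 14, 5, 19, 11, 24, 5, 40]. The pivot is placed at index 8. All elements to the left of the pivot are <= 40, and all elements to the right are > 40.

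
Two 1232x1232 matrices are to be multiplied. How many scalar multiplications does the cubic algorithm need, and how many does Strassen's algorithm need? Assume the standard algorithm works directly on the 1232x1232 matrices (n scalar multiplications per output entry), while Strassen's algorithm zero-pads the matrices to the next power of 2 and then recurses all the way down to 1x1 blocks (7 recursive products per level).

Matrix multiplication for 1232x1232 matrices:

Strassen's algorithm requires power-of-2 dimensions. Pad 1232x1232 to 2048x2048 (next power of 2).

Standard algorithm: 1232^3 = 1869959168 multiplications
Strassen's algorithm: 7^(log2(2048)) = 7^11 = 1977326743 multiplications
Difference: 1869959168 - 1977326743 = -107367575 (Strassen uses MORE here due to padding overhead — for small or just-over-power-of-2 n, padding can outweigh the per-level savings)

Standard: 1869959168 multiplications (1232^3). Strassen: 1977326743 multiplications (7^11, after padding to 2048x2048). Strassen reduces 8 recursive multiplications to 7 at each level.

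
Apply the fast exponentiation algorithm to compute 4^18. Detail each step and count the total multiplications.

Computing 4^18 by squaring (build up from 4^1; each line after the first costs one multiplication):

4^1 = 4
4^2 = (4^1)^2 = 4^2 = 16
4^4 = (4^2)^2 = 16^2 = 256
4^8 = (4^4)^2 = 256^2 = 65536
4^9 = 4 * 4^8 = 4 * 65536 = 262144
4^18 = (4^9)^2 = 262144^2 = 68719476736

Result: 68719476736
Multiplications needed: 5 (5 lines after 4^1)

4^18 = 68719476736. Using exponentiation by squaring, this requires 5 multiplications. The key idea: if the exponent is even, square the half-power; if odd, multiply by the base once.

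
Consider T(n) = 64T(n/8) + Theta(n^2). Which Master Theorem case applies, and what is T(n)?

Master Theorem for T(n) = 64T(n/8) + O(n^2):

a = 64, b = 8, c = 2
log_b(a) = log_8(64) = 2.0000

Case 2: c = 2 = log_8(64) = 2.0000
T(n) = O(n^2 log n) = O(n^2 log n)

For T(n) = 64T(n/8) + O(n^2): log_8(64) = 2.0000. This is Case 2 of the Master Theorem (c = log_b(a), equal work at all levels), giving O(n^2 log n).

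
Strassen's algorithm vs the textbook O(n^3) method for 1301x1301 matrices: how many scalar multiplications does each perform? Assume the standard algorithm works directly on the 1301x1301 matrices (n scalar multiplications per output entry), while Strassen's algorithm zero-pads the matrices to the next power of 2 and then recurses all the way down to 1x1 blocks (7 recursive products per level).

Matrix multiplication for 1301x1301 matrices:

Strassen's algorithm requires power-of-2 dimensions. Pad 1301x1301 to 2048x2048 (next power of 2).

Standard algorithm: 1301^3 = 2202073901 multiplications
Strassen's algorithm: 7^(log2(2048)) = 7^11 = 1977326743 multiplications
Savings: 2202073901 - 1977326743 = 224747158 multiplications

Standard: 2202073901 multiplications (1301^3). Strassen: 1977326743 multiplications (7^11, after padding to 2048x2048). Strassen reduces 8 recursive multiplications to 7 at each level.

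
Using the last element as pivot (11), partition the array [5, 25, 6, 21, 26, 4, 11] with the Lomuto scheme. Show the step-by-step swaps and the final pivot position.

Lomuto partition with pivot = 11:

Initial array: [5, 25, 6, 21, 26, 4, 11]

arr[0]=5 <= 11: swap with position 0, array becomes [5, 25, 6, 21, 26, 4, 11]
arr[1]=25 > 11: no swap
arr[2]=6 <= 11: swap with position 1, array becomes [5, 6, 25, 21, 26, 4, 11]
arr[3]=21 > 11: no swap
arr[4]=26 > 11: no swap
arr[5]=4 <= 11: swap with position 2, array becomes [5, 6, 4, 21, 26, 25, 11]

Place pivot at position 3: [5, 6, 4, 11, 26, 25, 21]
Pivot position: 3

After partitioning with pivot 11, the array becomes [5, 6, 4, 11, 26, 25, 21]. The pivot is placed at index 3. All elements to the left of the pivot are <= 11, and all elements to the right are > 11.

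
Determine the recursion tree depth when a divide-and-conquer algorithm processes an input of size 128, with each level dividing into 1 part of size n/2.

For divide and conquer with division factor 2:

Problem sizes at each level:
Level 0: 128
Level 1: 64
Level 2: 32
Level 3: 16
Level 4: 8
Level 5: 4
Level 6: 2
Level 7: 1

The root is level 0 and the size-1 base case is level 7 (the tree spans levels 0 through 7, i.e. 8 levels counting the root), so the depth is the number of divisions: log_2(128) = 7

The recursion tree depth is log_2(128) = 7. At each level, the problem size is divided by 2, so it takes 7 divisions to reduce to a base case of size 1. The algorithm makes 1 recursive call at each level.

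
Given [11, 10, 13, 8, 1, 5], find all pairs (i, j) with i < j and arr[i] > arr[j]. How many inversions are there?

Finding inversions in [11, 10, 13, 8, 1, 5]:

(0, 1): arr[0]=11 > arr[1]=10
(0, 3): arr[0]=11 > arr[3]=8
(0, 4): arr[0]=11 > arr[4]=1
(0, 5): arr[0]=11 > arr[5]=5
(1, 3): arr[1]=10 > arr[3]=8
(1, 4): arr[1]=10 > arr[4]=1
(1, 5): arr[1]=10 > arr[5]=5
(2, 3): arr[2]=13 > arr[3]=8
(2, 4): arr[2]=13 > arr[4]=1
(2, 5): arr[2]=13 > arr[5]=5
(3, 4): arr[3]=8 > arr[4]=1
(3, 5): arr[3]=8 > arr[5]=5

Total inversions: 12

The array has 12 inversion(s): (0,1), (0,3), (0,4), (0,5), (1,3), (1,4), (1,5), (2,3), (2,4), (2,5), (3,4), (3,5). Each pair (i,j) satisfies i < j and arr[i] > arr[j].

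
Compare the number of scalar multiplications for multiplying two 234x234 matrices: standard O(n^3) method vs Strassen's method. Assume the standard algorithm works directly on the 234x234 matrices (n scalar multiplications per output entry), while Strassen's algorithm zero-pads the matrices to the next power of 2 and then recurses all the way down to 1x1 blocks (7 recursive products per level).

Matrix multiplication for 234x234 matrices:

Strassen's algorithm requires power-of-2 dimensions. Pad 234x234 to 256x256 (next power of 2).

Standard algorithm: 234^3 = 12812904 multiplications
Strassen's algorithm: 7^(log2(256)) = 7^8 = 5764801 multiplications
Savings: 12812904 - 5764801 = 7048103 multiplications

Standard: 12812904 multiplications (234^3). Strassen: 5764801 multiplications (7^8, after padding to 256x256). Strassen reduces 8 recursive multiplications to 7 at each level.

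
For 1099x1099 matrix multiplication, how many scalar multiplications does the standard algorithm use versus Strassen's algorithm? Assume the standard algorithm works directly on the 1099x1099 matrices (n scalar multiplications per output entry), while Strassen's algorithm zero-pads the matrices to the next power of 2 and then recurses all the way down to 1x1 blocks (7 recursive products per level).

Matrix multiplication for 1099x1099 matrices:

Strassen's algorithm requires power-of-2 dimensions. Pad 1099x1099 to 2048x2048 (next power of 2).

Standard algorithm: 1099^3 = 1327373299 multiplications
Strassen's algorithm: 7^(log2(2048)) = 7^11 = 1977326743 multiplications
Difference: 1327373299 - 1977326743 = -649953444 (Strassen uses MORE here due to padding overhead — for small or just-over-power-of-2 n, padding can outweigh the per-level savings)

Standard: 1327373299 multiplications (1099^3). Strassen: 1977326743 multiplications (7^11, after padding to 2048x2048). Strassen reduces 8 recursive multiplications to 7 at each level.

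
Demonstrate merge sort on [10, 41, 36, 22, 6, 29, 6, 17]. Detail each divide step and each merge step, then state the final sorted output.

Merge sort trace:

Split: [10, 41, 36, 22, 6, 29, 6, 17] -> [10, 41, 36, 22] and [6, 29, 6, 17]
  Split: [10, 41, 36, 22] -> [10, 41] and [36, 22]
    Split: [10, 41] -> [10] and [41]
    Merge: [10] + [41] -> [10, 41]
    Split: [36, 22] -> [36] and [22]
    Merge: [36] + [22] -> [22, 36]
  Merge: [10, 41] + [22, 36] -> [10, 22, 36, 41]
  Split: [6, 29, 6, 17] -> [6, 29] and [6, 17]
    Split: [6, 29] -> [6] and [29]
    Merge: [6] + [29] -> [6, 29]
    Split: [6, 17] -> [6] and [17]
    Merge: [6] + [17] -> [6, 17]
  Merge: [6, 29] + [6, 17] -> [6, 6, 17, 29]
Merge: [10, 22, 36, 41] + [6, 6, 17, 29] -> [6, 6, 10, 17, 22, 29, 36, 41]

Final sorted array: [6, 6, 10, 17, 22, 29, 36, 41]

The merge sort proceeds by recursively splitting the array and merging sorted halves.
After all merges, the sorted array is [6, 6, 10, 17, 22, 29, 36, 41].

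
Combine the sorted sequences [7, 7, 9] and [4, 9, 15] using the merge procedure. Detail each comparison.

Merging process:

Compare 7 vs 4: take 4 from right. Merged: [4]
Compare 7 vs 9: take 7 from left. Merged: [4, 7]
Compare 7 vs 9: take 7 from left. Merged: [4, 7, 7]
Compare 9 vs 9: take 9 from left. Merged: [4, 7, 7, 9]
Append remaining from right: [9, 15]. Merged: [4, 7, 7, 9, 9, 15]

Final merged array: [4, 7, 7, 9, 9, 15]
Total comparisons: 4

The merged array is [4, 7, 7, 9, 9, 15], requiring 4 comparisons. The merge step runs in O(n) time where n is the total number of elements.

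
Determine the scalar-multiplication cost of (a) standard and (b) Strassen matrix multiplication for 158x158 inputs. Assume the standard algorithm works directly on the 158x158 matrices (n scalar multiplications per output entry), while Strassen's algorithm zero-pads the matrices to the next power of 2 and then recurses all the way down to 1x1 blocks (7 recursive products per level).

Matrix multiplication for 158x158 matrices:

Strassen's algorithm requires power-of-2 dimensions. Pad 158x158 to 256x256 (next power of 2).

Standard algorithm: 158^3 = 3944312 multiplications
Strassen's algorithm: 7^(log2(256)) = 7^8 = 5764801 multiplications
Difference: 3944312 - 5764801 = -1820489 (Strassen uses MORE here due to padding overhead — for small or just-over-power-of-2 n, padding can outweigh the per-level savings)

Standard: 3944312 multiplications (158^3). Strassen: 5764801 multiplications (7^8, after padding to 256x256). Strassen reduces 8 recursive multiplications to 7 at each level.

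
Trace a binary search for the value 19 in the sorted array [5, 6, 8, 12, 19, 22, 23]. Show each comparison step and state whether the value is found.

Binary search for 19 in [5, 6, 8, 12, 19, 22, 23]:

lo=0, hi=6, mid=3, arr[mid]=12 -> 12 < 19, search right half
lo=4, hi=6, mid=5, arr[mid]=22 -> 22 > 19, search left half
lo=4, hi=4, mid=4, arr[mid]=19 -> Found target at index 4!

Binary search finds 19 at index 4 after 3 comparisons. The search repeatedly halves the search space by comparing with the middle element.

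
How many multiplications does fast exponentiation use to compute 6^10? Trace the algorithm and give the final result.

Computing 6^10 by squaring (build up from 6^1; each line after the first costs one multiplication):

6^1 = 6
6^2 = (6^1)^2 = 6^2 = 36
6^4 = (6^2)^2 = 36^2 = 1296
6^5 = 6 * 6^4 = 6 * 1296 = 7776
6^10 = (6^5)^2 = 7776^2 = 60466176

Result: 60466176
Multiplications needed: 4 (4 lines after 6^1)

6^10 = 60466176. Using exponentiation by squaring, this requires 4 multiplications. The key idea: if the exponent is even, square the half-power; if odd, multiply by the base once.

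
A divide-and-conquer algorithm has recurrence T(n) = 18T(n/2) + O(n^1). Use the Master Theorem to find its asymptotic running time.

Master Theorem for T(n) = 18T(n/2) + O(n^1):

a = 18, b = 2, c = 1
log_b(a) = log_2(18) = 4.1699

Case 1: c = 1 < log_2(18) = 4.1699
T(n) = O(n^(log_2 18))

For T(n) = 18T(n/2) + O(n^1): log_2(18) = 4.1699. This is Case 1 of the Master Theorem (c < log_b(a), work dominated by leaves), giving O(n^(log_2 18)).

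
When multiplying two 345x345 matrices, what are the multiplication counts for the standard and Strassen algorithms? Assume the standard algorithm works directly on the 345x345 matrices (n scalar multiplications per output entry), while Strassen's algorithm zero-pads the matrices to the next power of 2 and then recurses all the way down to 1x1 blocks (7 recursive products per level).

Matrix multiplication for 345x345 matrices:

Strassen's algorithm requires power-of-2 dimensions. Pad 345x345 to 512x512 (next power of 2).

Standard algorithm: 345^3 = 41063625 multiplications
Strassen's algorithm: 7^(log2(512)) = 7^9 = 40353607 multiplications
Savings: 41063625 - 40353607 = 710018 multiplications

Standard: 41063625 multiplications (345^3). Strassen: 40353607 multiplications (7^9, after padding to 512x512). Strassen reduces 8 recursive multiplications to 7 at each level.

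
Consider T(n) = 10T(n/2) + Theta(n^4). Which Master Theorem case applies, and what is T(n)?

Master Theorem for T(n) = 10T(n/2) + O(n^4):

a = 10, b = 2, c = 4
log_b(a) = log_2(10) = 3.3219

Case 3: c = 4 > log_2(10) = 3.3219
T(n) = O(n^4) = O(n^4)

For T(n) = 10T(n/2) + O(n^4): log_2(10) = 3.3219. This is Case 3 of the Master Theorem (c > log_b(a), work dominated by root), giving O(n^4).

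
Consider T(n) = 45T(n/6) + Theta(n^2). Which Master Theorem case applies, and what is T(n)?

Master Theorem for T(n) = 45T(n/6) + O(n^2):

a = 45, b = 6, c = 2
log_b(a) = log_6(45) = 2.1245

Case 1: c = 2 < log_6(45) = 2.1245
T(n) = O(n^(log_6 45))

For T(n) = 45T(n/6) + O(n^2): log_6(45) = 2.1245. This is Case 1 of the Master Theorem (c < log_b(a), work dominated by leaves), giving O(n^(log_6 45)).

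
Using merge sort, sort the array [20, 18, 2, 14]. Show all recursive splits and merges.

Merge sort trace:

Split: [20, 18, 2, 14] -> [20, 18] and [2, 14]
  Split: [20, 18] -> [20] and [18]
  Merge: [20] + [18] -> [18, 20]
  Split: [2, 14] -> [2] and [14]
  Merge: [2] + [14] -> [2, 14]
Merge: [18, 20] + [2, 14] -> [2, 14, 18, 20]

Final sorted array: [2, 14, 18, 20]

The merge sort proceeds by recursively splitting the array and merging sorted halves.
After all merges, the sorted array is [2, 14, 18, 20].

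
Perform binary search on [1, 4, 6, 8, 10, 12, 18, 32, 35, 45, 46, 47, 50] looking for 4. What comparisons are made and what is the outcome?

Binary search for 4 in [1, 4, 6, 8, 10, 12, 18, 32, 35, 45, 46, 47, 50]:

lo=0, hi=12, mid=6, arr[mid]=18 -> 18 > 4, search left half
lo=0, hi=5, mid=2, arr[mid]=6 -> 6 > 4, search left half
lo=0, hi=1, mid=0, arr[mid]=1 -> 1 < 4, search right half
lo=1, hi=1, mid=1, arr[mid]=4 -> Found target at index 1!

Binary search finds 4 at index 1 after 4 comparisons. The search repeatedly halves the search space by comparing with the middle element.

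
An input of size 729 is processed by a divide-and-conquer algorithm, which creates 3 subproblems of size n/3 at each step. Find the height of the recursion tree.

For divide and conquer with division factor 3:

Problem sizes at each level:
Level 0: 729
Level 1: 243
Level 2: 81
Level 3: 27
Level 4: 9
Level 5: 3
Level 6: 1

The root is level 0 and the size-1 base case is level 6 (the tree spans levels 0 through 6, i.e. 7 levels counting the root), so the depth is the number of divisions: log_3(729) = 6

The recursion tree depth is log_3(729) = 6. At each level, the problem size is divided by 3, so it takes 6 divisions to reduce to a base case of size 1. The algorithm makes 3 recursive calls at each level.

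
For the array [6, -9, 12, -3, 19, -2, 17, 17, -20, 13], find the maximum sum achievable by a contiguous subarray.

Using Kadane's algorithm on [6, -9, 12, -3, 19, -2, 17, 17, -20, 13]:

Scanning through the array:
Position 1 (value -9): max_ending_here = -3, max_so_far = 6
Position 2 (value 12): max_ending_here = 12, max_so_far = 12
Position 3 (value -3): max_ending_here = 9, max_so_far = 12
Position 4 (value 19): max_ending_here = 28, max_so_far = 28
Position 5 (value -2): max_ending_here = 26, max_so_far = 28
Position 6 (value 17): max_ending_here = 43, max_so_far = 43
Position 7 (value 17): max_ending_here = 60, max_so_far = 60
Position 8 (value -20): max_ending_here = 40, max_so_far = 60
Position 9 (value 13): max_ending_here = 53, max_so_far = 60

Maximum subarray: [12, -3, 19, -2, 17, 17]
Maximum sum: 60

The maximum subarray is [12, -3, 19, -2, 17, 17] with sum 60. This subarray runs from index 2 to index 7.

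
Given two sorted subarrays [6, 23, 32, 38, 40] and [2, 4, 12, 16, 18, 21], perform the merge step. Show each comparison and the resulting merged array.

Merging process:

Compare 6 vs 2: take 2 from right. Merged: [2]
Compare 6 vs 4: take 4 from right. Merged: [2, 4]
Compare 6 vs 12: take 6 from left. Merged: [2, 4, 6]
Compare 23 vs 12: take 12 from right. Merged: [2, 4, 6, 12]
Compare 23 vs 16: take 16 from right. Merged: [2, 4, 6, 12, 16]
Compare 23 vs 18: take 18 from right. Merged: [2, 4, 6, 12, 16, 18]
Compare 23 vs 21: take 21 from right. Merged: [2, 4, 6, 12, 16, 18, 21]
Append remaining from left: [23, 32, 38, 40]. Merged: [2, 4, 6, 12, 16, 18, 21, 23, 32, 38, 40]

Final merged array: [2, 4, 6, 12, 16, 18, 21, 23, 32, 38, 40]
Total comparisons: 7

The merged array is [2, 4, 6, 12, 16, 18, 21, 23, 32, 38, 40], requiring 7 comparisons. The merge step runs in O(n) time where n is the total number of elements.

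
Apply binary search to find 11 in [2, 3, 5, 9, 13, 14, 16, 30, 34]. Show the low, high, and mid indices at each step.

Binary search for 11 in [2, 3, 5, 9, 13, 14, 16, 30, 34]:

lo=0, hi=8, mid=4, arr[mid]=13 -> 13 > 11, search left half
lo=0, hi=3, mid=1, arr[mid]=3 -> 3 < 11, search right half
lo=2, hi=3, mid=2, arr[mid]=5 -> 5 < 11, search right half
lo=3, hi=3, mid=3, arr[mid]=9 -> 9 < 11, search right half
lo=4 > hi=3, target 11 not found

Binary search determines that 11 is not in the array after 4 comparisons. The search space was exhausted without finding the target.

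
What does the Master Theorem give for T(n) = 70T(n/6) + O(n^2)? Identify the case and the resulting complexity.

Master Theorem for T(n) = 70T(n/6) + O(n^2):

a = 70, b = 6, c = 2
log_b(a) = log_6(70) = 2.3711

Case 1: c = 2 < log_6(70) = 2.3711
T(n) = O(n^(log_6 70))

For T(n) = 70T(n/6) + O(n^2): log_6(70) = 2.3711. This is Case 1 of the Master Theorem (c < log_b(a), work dominated by leaves), giving O(n^(log_6 70)).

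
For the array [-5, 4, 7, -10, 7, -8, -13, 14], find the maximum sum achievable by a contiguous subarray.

Using Kadane's algorithm on [-5, 4, 7, -10, 7, -8, -13, 14]:

Scanning through the array:
Position 1 (value 4): max_ending_here = 4, max_so_far = 4
Position 2 (value 7): max_ending_here = 11, max_so_far = 11
Position 3 (value -10): max_ending_here = 1, max_so_far = 11
Position 4 (value 7): max_ending_here = 8, max_so_far = 11
Position 5 (value -8): max_ending_here = 0, max_so_far = 11
Position 6 (value -13): max_ending_here = -13, max_so_far = 11
Position 7 (value 14): max_ending_here = 14, max_so_far = 14

Maximum subarray: [14]
Maximum sum: 14

The maximum subarray is [14] with sum 14. This subarray runs from index 7 to index 7.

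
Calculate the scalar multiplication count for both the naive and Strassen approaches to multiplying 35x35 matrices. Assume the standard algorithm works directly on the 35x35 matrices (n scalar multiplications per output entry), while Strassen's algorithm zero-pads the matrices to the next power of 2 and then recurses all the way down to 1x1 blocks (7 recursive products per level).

Matrix multiplication for 35x35 matrices:

Strassen's algorithm requires power-of-2 dimensions. Pad 35x35 to 64x64 (next power of 2).

Standard algorithm: 35^3 = 42875 multiplications
Strassen's algorithm: 7^(log2(64)) = 7^6 = 117649 multiplications
Difference: 42875 - 117649 = -74774 (Strassen uses MORE here due to padding overhead — for small or just-over-power-of-2 n, padding can outweigh the per-level savings)

Standard: 42875 multiplications (35^3). Strassen: 117649 multiplications (7^6, after padding to 64x64). Strassen reduces 8 recursive multiplications to 7 at each level.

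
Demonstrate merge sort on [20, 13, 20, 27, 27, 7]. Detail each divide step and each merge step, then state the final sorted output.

Merge sort trace:

Split: [20, 13, 20, 27, 27, 7] -> [20, 13, 20] and [27, 27, 7]
  Split: [20, 13, 20] -> [20] and [13, 20]
    Split: [13, 20] -> [13] and [20]
    Merge: [13] + [20] -> [13, 20]
  Merge: [20] + [13, 20] -> [13, 20, 20]
  Split: [27, 27, 7] -> [27] and [27, 7]
    Split: [27, 7] -> [27] and [7]
    Merge: [27] + [7] -> [7, 27]
  Merge: [27] + [7, 27] -> [7, 27, 27]
Merge: [13, 20, 20] + [7, 27, 27] -> [7, 13, 20, 20, 27, 27]

Final sorted array: [7, 13, 20, 20, 27, 27]

The merge sort proceeds by recursively splitting the array and merging sorted halves.
After all merges, the sorted array is [7, 13, 20, 20, 27, 27].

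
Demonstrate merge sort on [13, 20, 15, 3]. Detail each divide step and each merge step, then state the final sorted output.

Merge sort trace:

Split: [13, 20, 15, 3] -> [13, 20] and [15, 3]
  Split: [13, 20] -> [13] and [20]
  Merge: [13] + [20] -> [13, 20]
  Split: [15, 3] -> [15] and [3]
  Merge: [15] + [3] -> [3, 15]
Merge: [13, 20] + [3, 15] -> [3, 13, 15, 20]

Final sorted array: [3, 13, 15, 20]

The merge sort proceeds by recursively splitting the array and merging sorted halves.
After all merges, the sorted array is [3, 13, 15, 20].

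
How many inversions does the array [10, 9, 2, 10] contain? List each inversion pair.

Finding inversions in [10, 9, 2, 10]:

(0, 1): arr[0]=10 > arr[1]=9
(0, 2): arr[0]=10 > arr[2]=2
(1, 2): arr[1]=9 > arr[2]=2

Total inversions: 3

The array has 3 inversion(s): (0,1), (0,2), (1,2). Each pair (i,j) satisfies i < j and arr[i] > arr[j].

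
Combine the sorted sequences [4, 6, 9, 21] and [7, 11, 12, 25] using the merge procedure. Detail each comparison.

Merging process:

Compare 4 vs 7: take 4 from left. Merged: [4]
Compare 6 vs 7: take 6 from left. Merged: [4, 6]
Compare 9 vs 7: take 7 from right. Merged: [4, 6, 7]
Compare 9 vs 11: take 9 from left. Merged: [4, 6, 7, 9]
Compare 21 vs 11: take 11 from right. Merged: [4, 6, 7, 9, 11]
Compare 21 vs 12: take 12 from right. Merged: [4, 6, 7, 9, 11, 12]
Compare 21 vs 25: take 21 from left. Merged: [4, 6, 7, 9, 11, 12, 21]
Append remaining from right: [25]. Merged: [4, 6, 7, 9, 11, 12, 21, 25]

Final merged array: [4, 6, 7, 9, 11, 12, 21, 25]
Total comparisons: 7

The merged array is [4, 6, 7, 9, 11, 12, 21, 25], requiring 7 comparisons. The merge step runs in O(n) time where n is the total number of elements.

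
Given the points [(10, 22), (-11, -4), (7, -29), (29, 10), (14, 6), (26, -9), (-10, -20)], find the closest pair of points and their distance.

Computing all pairwise distances among 7 points:

d((10, 22), (-11, -4)) = 33.4215
d((10, 22), (7, -29)) = 51.0882
d((10, 22), (29, 10)) = 22.4722
d((10, 22), (14, 6)) = 16.4924
d((10, 22), (26, -9)) = 34.8855
d((10, 22), (-10, -20)) = 46.5188
d((-11, -4), (7, -29)) = 30.8058
d((-11, -4), (29, 10)) = 42.3792
d((-11, -4), (14, 6)) = 26.9258
d((-11, -4), (26, -9)) = 37.3363
d((-11, -4), (-10, -20)) = 16.0312
d((7, -29), (29, 10)) = 44.7772
d((7, -29), (14, 6)) = 35.6931
d((7, -29), (26, -9)) = 27.5862
d((7, -29), (-10, -20)) = 19.2354
d((29, 10), (14, 6)) = 15.5242 <-- minimum
d((29, 10), (26, -9)) = 19.2354
d((29, 10), (-10, -20)) = 49.2037
d((14, 6), (26, -9)) = 19.2094
d((14, 6), (-10, -20)) = 35.3836
d((26, -9), (-10, -20)) = 37.6431

Closest pair: (29, 10) and (14, 6) with distance 15.5242

The closest pair is (29, 10) and (14, 6) with Euclidean distance 15.5242. For 7 points, brute-force pairwise comparison is shown above. For large n, the divide-and-conquer algorithm (sort by x, recurse on halves, check the dividing strip) achieves O(n log n).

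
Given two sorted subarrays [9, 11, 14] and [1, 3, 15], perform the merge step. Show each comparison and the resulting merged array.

Merging process:

Compare 9 vs 1: take 1 from right. Merged: [1]
Compare 9 vs 3: take 3 from right. Merged: [1, 3]
Compare 9 vs 15: take 9 from left. Merged: [1, 3, 9]
Compare 11 vs 15: take 11 from left. Merged: [1, 3, 9, 11]
Compare 14 vs 15: take 14 from left. Merged: [1, 3, 9, 11, 14]
Append remaining from right: [15]. Merged: [1, 3, 9, 11, 14, 15]

Final merged array: [1, 3, 9, 11, 14, 15]
Total comparisons: 5

The merged array is [1, 3, 9, 11, 14, 15], requiring 5 comparisons. The merge step runs in O(n) time where n is the total number of elements.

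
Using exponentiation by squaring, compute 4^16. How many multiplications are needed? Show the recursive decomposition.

Computing 4^16 by squaring (build up from 4^1; each line after the first costs one multiplication):

4^1 = 4
4^2 = (4^1)^2 = 4^2 = 16
4^4 = (4^2)^2 = 16^2 = 256
4^8 = (4^4)^2 = 256^2 = 65536
4^16 = (4^8)^2 = 65536^2 = 4294967296

Result: 4294967296
Multiplications needed: 4 (4 lines after 4^1)

4^16 = 4294967296. Using exponentiation by squaring, this requires 4 multiplications. The key idea: if the exponent is even, square the half-power; if odd, multiply by the base once.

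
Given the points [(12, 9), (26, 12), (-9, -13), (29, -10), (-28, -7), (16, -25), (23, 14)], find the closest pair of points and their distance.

Computing all pairwise distances among 7 points:

d((12, 9), (26, 12)) = 14.3178
d((12, 9), (-9, -13)) = 30.4138
d((12, 9), (29, -10)) = 25.4951
d((12, 9), (-28, -7)) = 43.0813
d((12, 9), (16, -25)) = 34.2345
d((12, 9), (23, 14)) = 12.083
d((26, 12), (-9, -13)) = 43.0116
d((26, 12), (29, -10)) = 22.2036
d((26, 12), (-28, -7)) = 57.2451
d((26, 12), (16, -25)) = 38.3275
d((26, 12), (23, 14)) = 3.6056 <-- minimum
d((-9, -13), (29, -10)) = 38.1182
d((-9, -13), (-28, -7)) = 19.9249
d((-9, -13), (16, -25)) = 27.7308
d((-9, -13), (23, 14)) = 41.8688
d((29, -10), (-28, -7)) = 57.0789
d((29, -10), (16, -25)) = 19.8494
d((29, -10), (23, 14)) = 24.7386
d((-28, -7), (16, -25)) = 47.5395
d((-28, -7), (23, 14)) = 55.1543
d((16, -25), (23, 14)) = 39.6232

Closest pair: (26, 12) and (23, 14) with distance 3.6056

The closest pair is (26, 12) and (23, 14) with Euclidean distance 3.6056. For 7 points, brute-force pairwise comparison is shown above. For large n, the divide-and-conquer algorithm (sort by x, recurse on halves, check the dividing strip) achieves O(n log n).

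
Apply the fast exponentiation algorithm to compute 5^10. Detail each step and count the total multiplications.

Computing 5^10 by squaring (build up from 5^1; each line after the first costs one multiplication):

5^1 = 5
5^2 = (5^1)^2 = 5^2 = 25
5^4 = (5^2)^2 = 25^2 = 625
5^5 = 5 * 5^4 = 5 * 625 = 3125
5^10 = (5^5)^2 = 3125^2 = 9765625

Result: 9765625
Multiplications needed: 4 (4 lines after 5^1)

5^10 = 9765625. Using exponentiation by squaring, this requires 4 multiplications. The key idea: if the exponent is even, square the half-power; if odd, multiply by the base once.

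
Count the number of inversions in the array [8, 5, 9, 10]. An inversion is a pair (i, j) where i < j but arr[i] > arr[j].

Finding inversions in [8, 5, 9, 10]:

(0, 1): arr[0]=8 > arr[1]=5

Total inversions: 1

The array has 1 inversion(s): (0,1). Each pair (i,j) satisfies i < j and arr[i] > arr[j].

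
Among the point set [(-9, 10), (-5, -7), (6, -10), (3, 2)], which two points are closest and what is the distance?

Computing all pairwise distances among 4 points:

d((-9, 10), (-5, -7)) = 17.4642
d((-9, 10), (6, -10)) = 25.0
d((-9, 10), (3, 2)) = 14.4222
d((-5, -7), (6, -10)) = 11.4018 <-- minimum
d((-5, -7), (3, 2)) = 12.0416
d((6, -10), (3, 2)) = 12.3693

Closest pair: (-5, -7) and (6, -10) with distance 11.4018

The closest pair is (-5, -7) and (6, -10) with Euclidean distance 11.4018. For 4 points, brute-force pairwise comparison is shown above. For large n, the divide-and-conquer algorithm (sort by x, recurse on halves, check the dividing strip) achieves O(n log n).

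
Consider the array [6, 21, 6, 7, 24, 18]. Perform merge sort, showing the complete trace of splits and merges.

Merge sort trace:

Split: [6, 21, 6, 7, 24, 18] -> [6, 21, 6] and [7, 24, 18]
  Split: [6, 21, 6] -> [6] and [21, 6]
    Split: [21, 6] -> [21] and [6]
    Merge: [21] + [6] -> [6, 21]
  Merge: [6] + [6, 21] -> [6, 6, 21]
  Split: [7, 24, 18] -> [7] and [24, 18]
    Split: [24, 18] -> [24] and [18]
    Merge: [24] + [18] -> [18, 24]
  Merge: [7] + [18, 24] -> [7, 18, 24]
Merge: [6, 6, 21] + [7, 18, 24] -> [6, 6, 7, 18, 21, 24]

Final sorted array: [6, 6, 7, 18, 21, 24]

The merge sort proceeds by recursively splitting the array and merging sorted halves.
After all merges, the sorted array is [6, 6, 7, 18, 21, 24].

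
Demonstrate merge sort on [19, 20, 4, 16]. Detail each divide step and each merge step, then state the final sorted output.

Merge sort trace:

Split: [19, 20, 4, 16] -> [19, 20] and [4, 16]
  Split: [19, 20] -> [19] and [20]
  Merge: [19] + [20] -> [19, 20]
  Split: [4, 16] -> [4] and [16]
  Merge: [4] + [16] -> [4, 16]
Merge: [19, 20] + [4, 16] -> [4, 16, 19, 20]

Final sorted array: [4, 16, 19, 20]

The merge sort proceeds by recursively splitting the array and merging sorted halves.
After all merges, the sorted array is [4, 16, 19, 20].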